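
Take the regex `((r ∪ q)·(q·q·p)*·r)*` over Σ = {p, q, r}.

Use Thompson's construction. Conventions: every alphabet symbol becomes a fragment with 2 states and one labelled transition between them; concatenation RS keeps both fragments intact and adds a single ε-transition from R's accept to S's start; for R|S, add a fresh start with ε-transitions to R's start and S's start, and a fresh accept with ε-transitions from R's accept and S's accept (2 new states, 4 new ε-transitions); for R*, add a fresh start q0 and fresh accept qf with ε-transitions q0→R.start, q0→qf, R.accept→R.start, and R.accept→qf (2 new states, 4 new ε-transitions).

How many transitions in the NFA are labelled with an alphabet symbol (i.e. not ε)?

Per subexpression:
Each of the 6 symbol leaves contributes exactly 1 symbol transition.
  r ∪ q = 2 symbol transitions
  q·q·p = 3 symbol transitions
  (q·q·p)* = 3 symbol transitions
  (r ∪ q)·(q·q·p)*·r = 6 symbol transitions
  ((r ∪ q)·(q·q·p)*·r)* = 6 symbol transitions

6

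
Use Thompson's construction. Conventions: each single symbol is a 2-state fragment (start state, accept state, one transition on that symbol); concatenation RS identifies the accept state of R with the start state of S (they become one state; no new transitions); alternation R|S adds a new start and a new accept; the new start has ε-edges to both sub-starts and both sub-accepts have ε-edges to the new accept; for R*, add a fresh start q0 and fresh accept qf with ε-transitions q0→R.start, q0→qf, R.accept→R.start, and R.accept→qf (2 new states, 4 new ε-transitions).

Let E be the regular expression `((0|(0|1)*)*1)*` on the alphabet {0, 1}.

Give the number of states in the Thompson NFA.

17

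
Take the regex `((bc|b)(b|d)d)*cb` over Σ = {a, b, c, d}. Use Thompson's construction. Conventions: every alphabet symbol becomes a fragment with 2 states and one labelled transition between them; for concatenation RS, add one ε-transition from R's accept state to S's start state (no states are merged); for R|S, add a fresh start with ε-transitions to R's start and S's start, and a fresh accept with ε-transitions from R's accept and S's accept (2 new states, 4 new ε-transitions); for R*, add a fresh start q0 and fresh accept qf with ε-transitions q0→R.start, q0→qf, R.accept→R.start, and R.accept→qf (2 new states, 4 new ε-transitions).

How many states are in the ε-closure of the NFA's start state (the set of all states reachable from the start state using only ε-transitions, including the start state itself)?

6

Let C(F) = |ε-closure(F.start)| within fragment F, and note whether F accepts ε. Symbol fragments have C = 1 and do not accept ε. Then:
  bc — same as the first factor's closure: C = 1
  bc|b — C = 1 + 1 + 1 = 3 (the new accept is not ε-reachable since no branch accepts ε)
  b|d — new start ε-reaches every alternative's start; none of them accept ε, so the new accept is not reached: C = 1 + 1 + 1 = 3
  (bc|b)(b|d)d — C equals the left operand's closure size = 3 (its accept is not ε-reachable, so the closure stops there)
  ((bc|b)(b|d)d)* — new start has ε-edges to the inner start and to the new accept, so C = 2 + 3 = 5
  ((bc|b)(b|d)d)*cb — C = 5 + 1 = 6 (closure spills across the concat boundary because the left factor accepts ε)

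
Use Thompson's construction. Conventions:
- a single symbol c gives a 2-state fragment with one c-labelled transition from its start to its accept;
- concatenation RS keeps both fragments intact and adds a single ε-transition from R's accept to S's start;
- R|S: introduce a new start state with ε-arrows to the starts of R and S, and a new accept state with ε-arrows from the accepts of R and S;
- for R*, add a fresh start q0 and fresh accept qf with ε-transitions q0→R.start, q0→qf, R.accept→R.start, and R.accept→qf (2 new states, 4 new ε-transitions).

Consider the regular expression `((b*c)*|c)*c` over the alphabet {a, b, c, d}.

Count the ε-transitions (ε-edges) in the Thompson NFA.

18

Bottom-up over the parse tree:
Each of the 4 symbol leaves contributes 0 ε-transitions.
  b* : 4 ε-transitions
  b*c : 5 ε-transitions
  (b*c)* : 9 ε-transitions
  (b*c)*|c : 13 ε-transitions
  ((b*c)*|c)* : 17 ε-transitions
  ((b*c)*|c)*c : 18 ε-transitions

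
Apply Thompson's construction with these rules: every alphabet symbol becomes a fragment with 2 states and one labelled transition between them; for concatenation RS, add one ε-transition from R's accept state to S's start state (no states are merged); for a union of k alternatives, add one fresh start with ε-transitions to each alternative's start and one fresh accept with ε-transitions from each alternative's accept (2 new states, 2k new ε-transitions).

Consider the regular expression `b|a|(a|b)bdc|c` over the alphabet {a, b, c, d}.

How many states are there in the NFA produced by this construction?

20

Per subexpression:
Each of the 8 symbol leaves contributes a 2-state fragment.
  a|b : 6 states
  (a|b)bdc : 12 states
  b|a|(a|b)bdc|c : 20 states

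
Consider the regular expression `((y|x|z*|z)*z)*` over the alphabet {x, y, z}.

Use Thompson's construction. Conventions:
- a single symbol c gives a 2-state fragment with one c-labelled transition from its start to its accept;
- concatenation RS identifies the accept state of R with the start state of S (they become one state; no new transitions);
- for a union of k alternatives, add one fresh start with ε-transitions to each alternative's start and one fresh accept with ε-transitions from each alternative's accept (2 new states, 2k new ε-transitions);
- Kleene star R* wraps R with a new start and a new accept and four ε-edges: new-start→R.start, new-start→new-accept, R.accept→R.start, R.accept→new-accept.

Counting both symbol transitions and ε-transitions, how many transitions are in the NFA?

25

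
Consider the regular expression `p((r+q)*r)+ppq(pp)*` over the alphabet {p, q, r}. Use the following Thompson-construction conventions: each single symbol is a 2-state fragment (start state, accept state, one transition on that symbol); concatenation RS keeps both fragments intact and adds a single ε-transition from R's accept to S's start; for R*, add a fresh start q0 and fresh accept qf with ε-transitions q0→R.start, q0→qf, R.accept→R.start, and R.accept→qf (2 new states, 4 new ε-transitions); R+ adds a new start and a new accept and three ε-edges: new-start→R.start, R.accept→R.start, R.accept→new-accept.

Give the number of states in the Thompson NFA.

Bottom-up over the parse tree:
Each of the 9 symbol leaves contributes a 2-state fragment.
  r+ → 4 states
  r+q → 6 states
  (r+q)* → 8 states
  (r+q)*r → 10 states
  ((r+q)*r)+ → 12 states
  pp → 4 states
  (pp)* → 6 states
  p((r+q)*r)+ppq(pp)* → 26 states

26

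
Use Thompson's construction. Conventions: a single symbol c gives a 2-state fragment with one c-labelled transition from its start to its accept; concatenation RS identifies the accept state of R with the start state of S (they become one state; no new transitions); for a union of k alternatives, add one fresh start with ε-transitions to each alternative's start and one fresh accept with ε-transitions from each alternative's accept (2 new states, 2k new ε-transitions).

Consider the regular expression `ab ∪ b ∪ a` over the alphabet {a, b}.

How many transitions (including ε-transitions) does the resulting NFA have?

10

Recursing over subexpressions:
Each of the 4 symbol leaves contributes 1 transition (1 symbol, 0 ε).
  ab → 2 transitions (2 symbol, 0 ε)
  ab ∪ b ∪ a → 10 transitions (4 symbol, 6 ε)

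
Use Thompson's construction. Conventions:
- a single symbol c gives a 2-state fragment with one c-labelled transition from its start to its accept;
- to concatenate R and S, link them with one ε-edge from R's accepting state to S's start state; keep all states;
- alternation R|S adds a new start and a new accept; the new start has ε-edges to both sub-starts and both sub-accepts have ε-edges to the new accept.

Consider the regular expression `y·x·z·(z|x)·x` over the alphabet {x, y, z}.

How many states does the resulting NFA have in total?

14

Recursing over subexpressions:
Each of the 6 symbol leaves contributes a 2-state fragment.
  z|x → 6 states
  y·x·z·(z|x)·x → 14 states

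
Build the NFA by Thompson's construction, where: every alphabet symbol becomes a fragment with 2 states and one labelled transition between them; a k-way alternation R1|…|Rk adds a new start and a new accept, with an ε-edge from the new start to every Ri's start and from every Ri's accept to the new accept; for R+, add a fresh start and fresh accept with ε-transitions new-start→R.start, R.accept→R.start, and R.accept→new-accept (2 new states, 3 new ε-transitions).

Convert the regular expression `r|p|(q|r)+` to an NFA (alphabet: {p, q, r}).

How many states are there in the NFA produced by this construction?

Recursing over subexpressions:
Each of the 4 symbol leaves contributes a 2-state fragment.
  q|r — 6 states
  (q|r)+ — 8 states
  r|p|(q|r)+ — 14 states

14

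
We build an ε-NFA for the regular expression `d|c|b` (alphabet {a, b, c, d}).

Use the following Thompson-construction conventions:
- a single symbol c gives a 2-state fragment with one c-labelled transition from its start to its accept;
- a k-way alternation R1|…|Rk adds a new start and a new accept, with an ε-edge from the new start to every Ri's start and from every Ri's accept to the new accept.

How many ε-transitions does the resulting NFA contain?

6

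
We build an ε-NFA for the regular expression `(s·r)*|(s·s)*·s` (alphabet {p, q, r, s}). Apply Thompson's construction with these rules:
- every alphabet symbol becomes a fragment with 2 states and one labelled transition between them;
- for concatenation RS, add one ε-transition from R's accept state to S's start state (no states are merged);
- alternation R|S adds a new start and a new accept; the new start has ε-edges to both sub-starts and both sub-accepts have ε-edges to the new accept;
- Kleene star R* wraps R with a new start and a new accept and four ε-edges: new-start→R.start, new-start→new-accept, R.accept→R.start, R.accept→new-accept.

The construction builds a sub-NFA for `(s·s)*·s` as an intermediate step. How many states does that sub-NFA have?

8

Fragment for `(s·s)*·s`:
Each of the 3 symbol leaves contributes a 2-state fragment.
  s·s — 4 states
  (s·s)* — 6 states
  (s·s)*·s — 8 states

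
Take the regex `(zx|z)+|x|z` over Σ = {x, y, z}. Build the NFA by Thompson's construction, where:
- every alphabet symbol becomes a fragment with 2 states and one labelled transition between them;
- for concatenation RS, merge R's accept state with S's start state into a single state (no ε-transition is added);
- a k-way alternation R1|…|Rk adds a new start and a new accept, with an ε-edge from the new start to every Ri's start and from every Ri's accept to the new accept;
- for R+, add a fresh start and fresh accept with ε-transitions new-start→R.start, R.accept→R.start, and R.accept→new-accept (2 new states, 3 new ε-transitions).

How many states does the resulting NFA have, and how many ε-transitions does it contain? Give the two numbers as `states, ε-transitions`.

15, 13

Bottom-up over the parse tree:
Each of the 5 symbol leaves contributes 2 states and 0 ε-transitions.
  zx : 3 states, 0 ε-transitions
  zx|z : 7 states, 4 ε-transitions
  (zx|z)+ : 9 states, 7 ε-transitions
  (zx|z)+|x|z : 15 states, 13 ε-transitions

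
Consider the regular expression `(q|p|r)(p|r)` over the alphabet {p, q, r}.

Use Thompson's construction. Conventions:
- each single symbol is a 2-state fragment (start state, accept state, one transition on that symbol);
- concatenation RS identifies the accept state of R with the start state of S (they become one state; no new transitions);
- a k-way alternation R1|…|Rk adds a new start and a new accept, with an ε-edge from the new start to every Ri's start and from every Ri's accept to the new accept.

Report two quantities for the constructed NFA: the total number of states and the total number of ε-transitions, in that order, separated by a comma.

13, 10

Bottom-up over the parse tree:
Each of the 5 symbol leaves contributes 2 states and 0 ε-transitions.
  q|p|r : 8 states, 6 ε-transitions
  p|r : 6 states, 4 ε-transitions
  (q|p|r)(p|r) : 13 states, 10 ε-transitions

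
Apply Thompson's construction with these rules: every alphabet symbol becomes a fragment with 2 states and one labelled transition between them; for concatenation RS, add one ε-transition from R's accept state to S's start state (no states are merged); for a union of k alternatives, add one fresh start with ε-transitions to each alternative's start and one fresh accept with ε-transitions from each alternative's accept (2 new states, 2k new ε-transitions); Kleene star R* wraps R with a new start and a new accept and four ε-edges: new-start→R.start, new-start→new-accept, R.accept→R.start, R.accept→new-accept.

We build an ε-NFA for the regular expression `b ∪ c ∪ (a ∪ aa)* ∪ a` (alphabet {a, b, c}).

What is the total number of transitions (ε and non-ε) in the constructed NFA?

Bottom-up over the parse tree:
Each of the 6 symbol leaves contributes 1 transition (1 symbol, 0 ε).
  aa — 3 transitions (2 symbol, 1 ε)
  a ∪ aa — 8 transitions (3 symbol, 5 ε)
  (a ∪ aa)* — 12 transitions (3 symbol, 9 ε)
  b ∪ c ∪ (a ∪ aa)* ∪ a — 23 transitions (6 symbol, 17 ε)

23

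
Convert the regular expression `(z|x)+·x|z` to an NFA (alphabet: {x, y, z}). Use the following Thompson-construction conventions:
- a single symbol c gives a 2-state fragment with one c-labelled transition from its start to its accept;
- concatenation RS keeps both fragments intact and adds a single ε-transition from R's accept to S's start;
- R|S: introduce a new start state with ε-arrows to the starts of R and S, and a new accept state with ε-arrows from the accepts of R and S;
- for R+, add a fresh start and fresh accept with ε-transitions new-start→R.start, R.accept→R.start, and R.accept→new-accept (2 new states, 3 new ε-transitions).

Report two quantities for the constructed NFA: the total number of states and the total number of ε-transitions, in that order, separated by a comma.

14, 12

Recursing over subexpressions:
Each of the 4 symbol leaves contributes 2 states and 0 ε-transitions.
  z|x : 6 states, 4 ε-transitions
  (z|x)+ : 8 states, 7 ε-transitions
  (z|x)+·x : 10 states, 8 ε-transitions
  (z|x)+·x|z : 14 states, 12 ε-transitions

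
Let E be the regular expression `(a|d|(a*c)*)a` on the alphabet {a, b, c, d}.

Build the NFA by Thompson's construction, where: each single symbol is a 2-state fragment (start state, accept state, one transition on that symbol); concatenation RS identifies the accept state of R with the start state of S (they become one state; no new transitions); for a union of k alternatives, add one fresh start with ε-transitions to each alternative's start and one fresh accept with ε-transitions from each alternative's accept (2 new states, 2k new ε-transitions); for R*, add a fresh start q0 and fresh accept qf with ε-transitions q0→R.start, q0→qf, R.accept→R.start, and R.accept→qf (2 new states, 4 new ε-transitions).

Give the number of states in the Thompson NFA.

14

Bottom-up over the parse tree:
Each of the 5 symbol leaves contributes a 2-state fragment.
  a* = 4 states
  a*c = 5 states
  (a*c)* = 7 states
  a|d|(a*c)* = 13 states
  (a|d|(a*c)*)a = 14 states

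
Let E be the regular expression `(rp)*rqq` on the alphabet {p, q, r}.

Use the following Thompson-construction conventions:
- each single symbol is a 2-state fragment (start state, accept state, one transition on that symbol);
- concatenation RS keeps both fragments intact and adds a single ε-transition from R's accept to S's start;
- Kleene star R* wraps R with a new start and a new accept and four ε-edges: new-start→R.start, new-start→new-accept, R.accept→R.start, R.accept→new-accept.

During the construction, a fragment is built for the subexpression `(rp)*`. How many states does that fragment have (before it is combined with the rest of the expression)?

Fragment for `(rp)*`:
Each of the 2 symbol leaves contributes a 2-state fragment.
  rp → 4 states
  (rp)* → 6 states

6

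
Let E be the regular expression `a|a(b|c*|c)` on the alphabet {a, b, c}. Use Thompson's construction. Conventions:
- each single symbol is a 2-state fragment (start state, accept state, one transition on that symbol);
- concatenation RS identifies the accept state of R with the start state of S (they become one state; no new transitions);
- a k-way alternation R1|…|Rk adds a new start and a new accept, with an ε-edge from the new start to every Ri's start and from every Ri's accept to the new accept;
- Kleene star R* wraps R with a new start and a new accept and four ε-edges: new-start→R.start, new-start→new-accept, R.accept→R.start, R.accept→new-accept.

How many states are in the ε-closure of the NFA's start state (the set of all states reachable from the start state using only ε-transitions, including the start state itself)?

3

Compute the ε-closure size of each fragment's start state recursively; a symbol fragment's start has no outgoing ε-edge, so its closure is just itself (size 1).
  c* — the star's fresh start ε-reaches both the body's start and the fresh accept: |ε-closure| = 2 + 1 = 3
  b|c*|c — |ε-closure| = 1 (new start) + (1 + 3 + 1) + 1 (new accept, since some branch ε-reaches its own accept) = 7
  a(b|c*|c) — same as the first factor's closure: |ε-closure| = 1
  a|a(b|c*|c) — |ε-closure| = 1 + 1 + 1 = 3 (the new accept is not ε-reachable since no branch accepts ε)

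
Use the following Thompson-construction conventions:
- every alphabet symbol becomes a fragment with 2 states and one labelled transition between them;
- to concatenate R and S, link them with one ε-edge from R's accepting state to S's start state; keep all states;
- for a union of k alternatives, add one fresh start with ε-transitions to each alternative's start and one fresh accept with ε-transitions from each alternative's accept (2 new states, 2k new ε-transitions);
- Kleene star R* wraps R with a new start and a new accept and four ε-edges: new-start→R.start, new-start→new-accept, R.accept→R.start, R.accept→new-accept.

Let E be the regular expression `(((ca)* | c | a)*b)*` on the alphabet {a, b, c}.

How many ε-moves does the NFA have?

20

Building bottom-up:
Each of the 5 symbol leaves contributes 0 ε-transitions.
  ca = 1 ε-transition
  (ca)* = 5 ε-transitions
  (ca)* | c | a = 11 ε-transitions
  ((ca)* | c | a)* = 15 ε-transitions
  ((ca)* | c | a)*b = 16 ε-transitions
  (((ca)* | c | a)*b)* = 20 ε-transitions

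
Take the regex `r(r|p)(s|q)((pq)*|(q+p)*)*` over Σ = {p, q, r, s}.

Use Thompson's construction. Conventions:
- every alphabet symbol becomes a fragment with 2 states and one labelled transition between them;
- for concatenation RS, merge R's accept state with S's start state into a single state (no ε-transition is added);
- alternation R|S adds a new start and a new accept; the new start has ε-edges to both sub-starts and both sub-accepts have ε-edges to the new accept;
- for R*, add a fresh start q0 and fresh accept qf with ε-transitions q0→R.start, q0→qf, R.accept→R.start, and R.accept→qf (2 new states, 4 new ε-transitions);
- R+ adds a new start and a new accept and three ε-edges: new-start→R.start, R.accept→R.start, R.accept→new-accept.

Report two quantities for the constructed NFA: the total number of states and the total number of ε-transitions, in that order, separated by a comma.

27, 27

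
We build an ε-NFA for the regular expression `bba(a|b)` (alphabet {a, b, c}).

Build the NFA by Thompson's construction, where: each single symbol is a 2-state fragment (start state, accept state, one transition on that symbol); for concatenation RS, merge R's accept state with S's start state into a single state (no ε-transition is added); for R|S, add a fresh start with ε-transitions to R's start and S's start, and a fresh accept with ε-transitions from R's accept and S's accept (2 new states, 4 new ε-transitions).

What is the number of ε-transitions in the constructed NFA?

4

By structural recursion:
Each of the 5 symbol leaves contributes 0 ε-transitions.
  a|b : 4 ε-transitions
  bba(a|b) : 4 ε-transitions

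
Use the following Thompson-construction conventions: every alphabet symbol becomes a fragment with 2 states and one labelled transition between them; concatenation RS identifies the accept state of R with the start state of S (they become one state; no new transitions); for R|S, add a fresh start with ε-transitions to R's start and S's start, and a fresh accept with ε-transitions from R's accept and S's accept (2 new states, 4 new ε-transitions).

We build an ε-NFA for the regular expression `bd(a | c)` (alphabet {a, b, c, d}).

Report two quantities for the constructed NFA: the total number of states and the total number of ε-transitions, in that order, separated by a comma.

By structural recursion:
Each of the 4 symbol leaves contributes 2 states and 0 ε-transitions.
  a | c — 6 states, 4 ε-transitions
  bd(a | c) — 8 states, 4 ε-transitions

8, 4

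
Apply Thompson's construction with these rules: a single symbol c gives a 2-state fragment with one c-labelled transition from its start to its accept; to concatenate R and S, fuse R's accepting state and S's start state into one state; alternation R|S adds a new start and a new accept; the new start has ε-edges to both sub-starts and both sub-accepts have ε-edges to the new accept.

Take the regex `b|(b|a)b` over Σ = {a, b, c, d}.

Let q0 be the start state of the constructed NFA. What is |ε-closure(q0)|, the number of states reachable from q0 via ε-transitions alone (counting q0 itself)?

5

Work bottom-up. For each fragment F, track |ε-closure(F.start)| and whether F's accept lies in that closure (i.e. whether F accepts ε). A single-symbol fragment has closure size 1 and does not accept ε.
  b|a — |ε-closure| = 1 + 1 + 1 = 3 (the new accept is not ε-reachable since no branch accepts ε)
  (b|a)b — |ε-closure| equals the left operand's closure size = 3 (its accept is not ε-reachable, so the closure stops there)
  b|(b|a)b — |ε-closure| = 1 + 1 + 3 = 5 (the new accept is not ε-reachable since no branch accepts ε)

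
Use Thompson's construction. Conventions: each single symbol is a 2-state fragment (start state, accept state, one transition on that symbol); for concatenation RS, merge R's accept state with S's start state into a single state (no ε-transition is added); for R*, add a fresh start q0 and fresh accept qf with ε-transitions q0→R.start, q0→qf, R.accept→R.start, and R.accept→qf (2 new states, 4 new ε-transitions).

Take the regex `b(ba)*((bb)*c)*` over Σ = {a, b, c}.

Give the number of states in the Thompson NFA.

13

Per subexpression:
Each of the 6 symbol leaves contributes a 2-state fragment.
  ba — 3 states
  (ba)* — 5 states
  bb — 3 states
  (bb)* — 5 states
  (bb)*c — 6 states
  ((bb)*c)* — 8 states
  b(ba)*((bb)*c)* — 13 states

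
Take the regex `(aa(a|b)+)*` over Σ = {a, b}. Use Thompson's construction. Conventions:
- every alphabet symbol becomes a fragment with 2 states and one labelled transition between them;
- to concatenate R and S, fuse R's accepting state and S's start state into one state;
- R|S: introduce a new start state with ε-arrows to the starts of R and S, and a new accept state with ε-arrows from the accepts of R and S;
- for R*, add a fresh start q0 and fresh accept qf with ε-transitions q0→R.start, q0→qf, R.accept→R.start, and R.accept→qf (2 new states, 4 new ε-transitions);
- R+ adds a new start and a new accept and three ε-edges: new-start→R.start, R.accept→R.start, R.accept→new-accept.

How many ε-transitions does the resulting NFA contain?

11

By structural recursion:
Each of the 4 symbol leaves contributes 0 ε-transitions.
  a|b → 4 ε-transitions
  (a|b)+ → 7 ε-transitions
  aa(a|b)+ → 7 ε-transitions
  (aa(a|b)+)* → 11 ε-transitions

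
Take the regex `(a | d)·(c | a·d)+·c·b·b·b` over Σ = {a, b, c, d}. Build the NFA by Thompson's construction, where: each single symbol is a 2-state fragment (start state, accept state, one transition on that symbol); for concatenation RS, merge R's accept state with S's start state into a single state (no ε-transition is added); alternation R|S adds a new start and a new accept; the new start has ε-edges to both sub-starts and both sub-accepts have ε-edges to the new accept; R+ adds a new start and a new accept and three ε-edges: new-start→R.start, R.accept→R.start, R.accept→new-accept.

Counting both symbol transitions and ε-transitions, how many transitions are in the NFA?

Recursing over subexpressions:
Each of the 9 symbol leaves contributes 1 transition (1 symbol, 0 ε).
  a | d : 6 transitions (2 symbol, 4 ε)
  a·d : 2 transitions (2 symbol, 0 ε)
  c | a·d : 7 transitions (3 symbol, 4 ε)
  (c | a·d)+ : 10 transitions (3 symbol, 7 ε)
  (a | d)·(c | a·d)+·c·b·b·b : 20 transitions (9 symbol, 11 ε)

20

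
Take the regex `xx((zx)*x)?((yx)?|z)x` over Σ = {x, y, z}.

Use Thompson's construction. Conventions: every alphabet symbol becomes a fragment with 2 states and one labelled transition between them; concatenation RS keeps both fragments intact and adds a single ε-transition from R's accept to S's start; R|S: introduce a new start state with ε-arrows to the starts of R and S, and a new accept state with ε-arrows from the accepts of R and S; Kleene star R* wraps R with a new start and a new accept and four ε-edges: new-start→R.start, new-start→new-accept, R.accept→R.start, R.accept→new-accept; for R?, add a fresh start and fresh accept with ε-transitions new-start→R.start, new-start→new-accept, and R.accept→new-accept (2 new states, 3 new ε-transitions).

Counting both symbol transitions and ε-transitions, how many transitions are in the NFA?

Per subexpression:
Each of the 9 symbol leaves contributes 1 transition (1 symbol, 0 ε).
  zx → 3 transitions (2 symbol, 1 ε)
  (zx)* → 7 transitions (2 symbol, 5 ε)
  (zx)*x → 9 transitions (3 symbol, 6 ε)
  ((zx)*x)? → 12 transitions (3 symbol, 9 ε)
  yx → 3 transitions (2 symbol, 1 ε)
  (yx)? → 6 transitions (2 symbol, 4 ε)
  (yx)?|z → 11 transitions (3 symbol, 8 ε)
  xx((zx)*x)?((yx)?|z)x → 30 transitions (9 symbol, 21 ε)

30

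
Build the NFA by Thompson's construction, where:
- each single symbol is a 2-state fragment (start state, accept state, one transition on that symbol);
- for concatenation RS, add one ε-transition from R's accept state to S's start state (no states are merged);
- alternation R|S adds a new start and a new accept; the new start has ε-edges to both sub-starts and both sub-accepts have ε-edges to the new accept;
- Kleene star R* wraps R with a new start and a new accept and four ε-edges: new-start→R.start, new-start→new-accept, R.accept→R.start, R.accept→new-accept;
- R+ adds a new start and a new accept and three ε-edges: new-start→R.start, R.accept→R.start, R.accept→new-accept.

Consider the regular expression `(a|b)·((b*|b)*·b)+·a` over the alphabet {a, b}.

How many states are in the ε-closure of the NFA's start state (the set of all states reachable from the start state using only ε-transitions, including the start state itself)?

Work bottom-up. For each fragment F, track |ε-closure(F.start)| and whether F's accept lies in that closure (i.e. whether F accepts ε). A single-symbol fragment has closure size 1 and does not accept ε.
  a|b → new start ε-reaches every alternative's start; none of them accept ε, so the new accept is not reached: |ε-closure| = 1 + 1 + 1 = 3
  b* → the star's fresh start ε-reaches both the body's start and the fresh accept: |ε-closure| = 2 + 1 = 3
  b*|b → |ε-closure| = 1 (new start) + (3 + 1) + 1 (new accept, since some branch ε-reaches its own accept) = 6
  (b*|b)* → new start has ε-edges to the inner start and to the new accept, so |ε-closure| = 2 + 6 = 8
  (b*|b)*·b → |ε-closure| = 8 + 1 = 9 (closure spills across the concat boundary because the left factor accepts ε)
  ((b*|b)*·b)+ → new start ε-reaches only the body's start; the new accept needs a symbol first: |ε-closure| = 1 + 9 = 10
  (a|b)·((b*|b)*·b)+·a → same as the first factor's closure: |ε-closure| = 3

3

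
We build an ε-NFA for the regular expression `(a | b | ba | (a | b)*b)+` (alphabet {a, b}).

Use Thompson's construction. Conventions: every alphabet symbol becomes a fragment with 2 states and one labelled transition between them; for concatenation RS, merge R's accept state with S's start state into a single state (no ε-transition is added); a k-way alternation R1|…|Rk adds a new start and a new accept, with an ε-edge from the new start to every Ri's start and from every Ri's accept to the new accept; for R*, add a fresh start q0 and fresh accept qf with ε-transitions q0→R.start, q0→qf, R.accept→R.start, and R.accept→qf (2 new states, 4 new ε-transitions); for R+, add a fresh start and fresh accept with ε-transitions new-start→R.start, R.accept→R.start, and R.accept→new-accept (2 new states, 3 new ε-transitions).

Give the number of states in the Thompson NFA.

Building bottom-up:
Each of the 7 symbol leaves contributes a 2-state fragment.
  ba : 3 states
  a | b : 6 states
  (a | b)* : 8 states
  (a | b)*b : 9 states
  a | b | ba | (a | b)*b : 18 states
  (a | b | ba | (a | b)*b)+ : 20 states

20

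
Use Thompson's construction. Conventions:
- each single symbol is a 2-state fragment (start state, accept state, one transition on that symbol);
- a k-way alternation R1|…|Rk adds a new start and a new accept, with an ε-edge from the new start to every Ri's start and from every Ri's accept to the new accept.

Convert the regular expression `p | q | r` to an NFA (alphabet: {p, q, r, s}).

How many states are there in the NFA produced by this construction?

By structural recursion:
Each of the 3 symbol leaves contributes a 2-state fragment.
  p | q | r — 8 states

8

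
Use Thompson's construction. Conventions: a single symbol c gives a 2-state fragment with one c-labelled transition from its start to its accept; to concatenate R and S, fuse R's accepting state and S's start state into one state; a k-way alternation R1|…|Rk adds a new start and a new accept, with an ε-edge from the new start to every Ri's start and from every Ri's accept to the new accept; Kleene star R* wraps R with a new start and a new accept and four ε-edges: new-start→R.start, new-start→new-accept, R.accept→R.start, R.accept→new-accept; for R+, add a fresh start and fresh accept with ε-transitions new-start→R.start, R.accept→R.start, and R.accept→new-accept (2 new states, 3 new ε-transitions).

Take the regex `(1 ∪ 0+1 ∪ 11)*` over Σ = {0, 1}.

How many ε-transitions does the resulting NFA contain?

13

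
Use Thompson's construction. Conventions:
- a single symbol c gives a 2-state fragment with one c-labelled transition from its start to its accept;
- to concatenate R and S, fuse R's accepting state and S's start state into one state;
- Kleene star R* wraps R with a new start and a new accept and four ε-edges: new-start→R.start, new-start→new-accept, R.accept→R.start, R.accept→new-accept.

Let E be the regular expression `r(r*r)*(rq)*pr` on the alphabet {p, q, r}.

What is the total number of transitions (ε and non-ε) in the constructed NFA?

19

Bottom-up over the parse tree:
Each of the 7 symbol leaves contributes 1 transition (1 symbol, 0 ε).
  r* — 5 transitions (1 symbol, 4 ε)
  r*r — 6 transitions (2 symbol, 4 ε)
  (r*r)* — 10 transitions (2 symbol, 8 ε)
  rq — 2 transitions (2 symbol, 0 ε)
  (rq)* — 6 transitions (2 symbol, 4 ε)
  r(r*r)*(rq)*pr — 19 transitions (7 symbol, 12 ε)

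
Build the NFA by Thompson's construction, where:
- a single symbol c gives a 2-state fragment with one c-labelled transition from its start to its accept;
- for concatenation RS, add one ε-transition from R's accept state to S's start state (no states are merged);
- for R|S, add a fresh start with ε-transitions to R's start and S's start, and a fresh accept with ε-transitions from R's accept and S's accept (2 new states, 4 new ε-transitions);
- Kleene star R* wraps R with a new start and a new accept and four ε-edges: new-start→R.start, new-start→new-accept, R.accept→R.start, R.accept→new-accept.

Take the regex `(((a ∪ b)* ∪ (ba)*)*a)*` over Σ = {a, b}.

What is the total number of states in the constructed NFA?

22

Bottom-up over the parse tree:
Each of the 5 symbol leaves contributes a 2-state fragment.
  a ∪ b — 6 states
  (a ∪ b)* — 8 states
  ba — 4 states
  (ba)* — 6 states
  (a ∪ b)* ∪ (ba)* — 16 states
  ((a ∪ b)* ∪ (ba)*)* — 18 states
  ((a ∪ b)* ∪ (ba)*)*a — 20 states
  (((a ∪ b)* ∪ (ba)*)*a)* — 22 states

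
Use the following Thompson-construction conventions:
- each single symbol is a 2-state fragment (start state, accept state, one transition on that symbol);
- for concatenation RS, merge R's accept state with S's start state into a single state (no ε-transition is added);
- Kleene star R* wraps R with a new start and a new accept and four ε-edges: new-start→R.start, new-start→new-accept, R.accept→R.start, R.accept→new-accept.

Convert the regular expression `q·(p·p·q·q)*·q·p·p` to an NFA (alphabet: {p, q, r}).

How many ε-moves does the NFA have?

4

Bottom-up over the parse tree:
Each of the 8 symbol leaves contributes 0 ε-transitions.
  p·p·q·q = 0 ε-transitions
  (p·p·q·q)* = 4 ε-transitions
  q·(p·p·q·q)*·q·p·p = 4 ε-transitions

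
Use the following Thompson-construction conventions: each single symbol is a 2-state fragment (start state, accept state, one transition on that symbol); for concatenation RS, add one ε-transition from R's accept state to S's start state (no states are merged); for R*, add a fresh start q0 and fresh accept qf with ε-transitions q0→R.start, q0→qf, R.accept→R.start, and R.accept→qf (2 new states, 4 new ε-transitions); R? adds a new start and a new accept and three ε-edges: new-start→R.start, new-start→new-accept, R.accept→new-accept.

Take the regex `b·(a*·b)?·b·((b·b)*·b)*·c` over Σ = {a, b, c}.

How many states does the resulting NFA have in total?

Recursing over subexpressions:
Each of the 8 symbol leaves contributes a 2-state fragment.
  a* → 4 states
  a*·b → 6 states
  (a*·b)? → 8 states
  b·b → 4 states
  (b·b)* → 6 states
  (b·b)*·b → 8 states
  ((b·b)*·b)* → 10 states
  b·(a*·b)?·b·((b·b)*·b)*·c → 24 states

24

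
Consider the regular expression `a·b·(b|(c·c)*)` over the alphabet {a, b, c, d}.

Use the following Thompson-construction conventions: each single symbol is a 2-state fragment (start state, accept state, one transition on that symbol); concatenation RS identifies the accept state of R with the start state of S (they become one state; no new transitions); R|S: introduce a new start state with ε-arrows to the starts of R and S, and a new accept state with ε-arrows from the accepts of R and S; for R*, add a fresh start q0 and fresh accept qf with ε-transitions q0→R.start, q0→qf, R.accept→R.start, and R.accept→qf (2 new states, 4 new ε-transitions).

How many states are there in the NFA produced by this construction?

Recursing over subexpressions:
Each of the 5 symbol leaves contributes a 2-state fragment.
  c·c — 3 states
  (c·c)* — 5 states
  b|(c·c)* — 9 states
  a·b·(b|(c·c)*) — 11 states

11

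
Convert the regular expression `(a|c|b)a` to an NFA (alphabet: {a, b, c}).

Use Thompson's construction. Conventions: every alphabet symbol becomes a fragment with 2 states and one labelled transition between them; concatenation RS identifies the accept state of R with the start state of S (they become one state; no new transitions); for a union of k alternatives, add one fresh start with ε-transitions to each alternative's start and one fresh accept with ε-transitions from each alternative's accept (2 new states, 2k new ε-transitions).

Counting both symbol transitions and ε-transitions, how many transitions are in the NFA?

10

Building bottom-up:
Each of the 4 symbol leaves contributes 1 transition (1 symbol, 0 ε).
  a|c|b — 9 transitions (3 symbol, 6 ε)
  (a|c|b)a — 10 transitions (4 symbol, 6 ε)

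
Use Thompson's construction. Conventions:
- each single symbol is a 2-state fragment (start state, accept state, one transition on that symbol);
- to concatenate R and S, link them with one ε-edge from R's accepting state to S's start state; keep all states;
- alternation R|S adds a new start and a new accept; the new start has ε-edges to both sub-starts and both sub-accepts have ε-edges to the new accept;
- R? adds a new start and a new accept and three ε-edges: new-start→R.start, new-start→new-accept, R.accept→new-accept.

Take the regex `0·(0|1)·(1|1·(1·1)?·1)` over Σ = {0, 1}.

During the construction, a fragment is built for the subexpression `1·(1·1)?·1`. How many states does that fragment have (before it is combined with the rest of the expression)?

Fragment for `1·(1·1)?·1`:
Each of the 4 symbol leaves contributes a 2-state fragment.
  1·1 = 4 states
  (1·1)? = 6 states
  1·(1·1)?·1 = 10 states

10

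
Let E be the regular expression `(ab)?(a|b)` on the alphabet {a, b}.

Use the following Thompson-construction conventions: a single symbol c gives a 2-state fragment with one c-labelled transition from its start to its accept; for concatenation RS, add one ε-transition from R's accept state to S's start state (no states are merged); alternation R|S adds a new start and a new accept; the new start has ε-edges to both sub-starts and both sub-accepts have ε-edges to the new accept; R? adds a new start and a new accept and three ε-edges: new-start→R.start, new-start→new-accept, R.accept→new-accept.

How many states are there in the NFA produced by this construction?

12

Recursing over subexpressions:
Each of the 4 symbol leaves contributes a 2-state fragment.
  ab → 4 states
  (ab)? → 6 states
  a|b → 6 states
  (ab)?(a|b) → 12 states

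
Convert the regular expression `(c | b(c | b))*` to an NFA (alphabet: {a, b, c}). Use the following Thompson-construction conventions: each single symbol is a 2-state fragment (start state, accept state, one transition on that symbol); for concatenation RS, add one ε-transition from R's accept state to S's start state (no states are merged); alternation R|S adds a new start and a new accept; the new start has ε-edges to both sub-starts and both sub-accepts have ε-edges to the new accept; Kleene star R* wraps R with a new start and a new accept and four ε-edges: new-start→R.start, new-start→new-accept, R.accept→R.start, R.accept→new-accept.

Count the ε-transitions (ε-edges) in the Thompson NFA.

13

Recursing over subexpressions:
Each of the 4 symbol leaves contributes 0 ε-transitions.
  c | b : 4 ε-transitions
  b(c | b) : 5 ε-transitions
  c | b(c | b) : 9 ε-transitions
  (c | b(c | b))* : 13 ε-transitions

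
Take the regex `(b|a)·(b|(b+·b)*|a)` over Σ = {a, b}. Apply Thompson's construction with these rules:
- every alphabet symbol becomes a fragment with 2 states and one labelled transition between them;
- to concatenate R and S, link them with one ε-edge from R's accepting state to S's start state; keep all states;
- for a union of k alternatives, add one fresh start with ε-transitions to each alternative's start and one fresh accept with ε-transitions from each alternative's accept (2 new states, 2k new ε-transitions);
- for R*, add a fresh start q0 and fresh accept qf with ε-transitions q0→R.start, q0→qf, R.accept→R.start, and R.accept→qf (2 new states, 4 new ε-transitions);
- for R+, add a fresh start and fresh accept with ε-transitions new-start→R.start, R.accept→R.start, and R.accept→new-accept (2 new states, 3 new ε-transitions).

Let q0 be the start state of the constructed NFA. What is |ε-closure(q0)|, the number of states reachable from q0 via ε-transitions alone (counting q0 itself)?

Let C(F) = |ε-closure(F.start)| within fragment F, and note whether F accepts ε. Symbol fragments have C = 1 and do not accept ε. Then:
  b|a — new start ε-reaches every alternative's start; none of them accept ε, so the new accept is not reached: C = 1 + 1 + 1 = 3
  b+ — new start ε-reaches only the body's start; the new accept needs a symbol first: C = 1 + 1 = 2
  b+·b — same as the first factor's closure: C = 2
  (b+·b)* — C = 1 (new start) + 2 (body) + 1 (new accept) = 4
  b|(b+·b)*|a — C = 1 (new start) + (1 + 4 + 1) + 1 (new accept, since some branch ε-reaches its own accept) = 8
  (b|a)·(b|(b+·b)*|a) — same as the first factor's closure: C = 3

3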